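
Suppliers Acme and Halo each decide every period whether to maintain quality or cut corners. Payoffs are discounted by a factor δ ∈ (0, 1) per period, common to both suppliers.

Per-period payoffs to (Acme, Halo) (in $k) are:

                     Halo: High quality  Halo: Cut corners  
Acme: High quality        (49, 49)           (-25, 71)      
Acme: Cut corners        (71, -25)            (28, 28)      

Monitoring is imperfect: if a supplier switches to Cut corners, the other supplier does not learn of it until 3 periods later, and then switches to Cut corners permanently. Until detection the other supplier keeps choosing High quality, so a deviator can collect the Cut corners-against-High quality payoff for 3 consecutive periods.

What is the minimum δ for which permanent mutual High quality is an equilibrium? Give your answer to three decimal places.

0.800

Deviating for the 3 undetected periods gains 71−49 = 22 per period over cooperation, then loses 49−28 = 21 per period forever once punishment starts.
Gain: 22(1 + δ + … + δ^2); loss: 21·δ^3/(1−δ).
No profitable deviation ⇔ 22(1−δ^3) ≤ 21·δ^3, i.e. δ^3 ≥ 22/(22+21) = 22/43.
Hence δ ≥ (22/43)^(1/3) ≈ 0.800.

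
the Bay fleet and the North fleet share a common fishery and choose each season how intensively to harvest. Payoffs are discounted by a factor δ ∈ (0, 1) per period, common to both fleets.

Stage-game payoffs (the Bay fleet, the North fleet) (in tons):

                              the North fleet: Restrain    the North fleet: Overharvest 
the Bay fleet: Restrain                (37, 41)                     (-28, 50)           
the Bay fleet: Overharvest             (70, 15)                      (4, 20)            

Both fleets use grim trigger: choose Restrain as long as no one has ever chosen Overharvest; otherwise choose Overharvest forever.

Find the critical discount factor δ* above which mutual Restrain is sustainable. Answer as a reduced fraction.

1/2

the Bay fleet's threshold: (70−37)/(70−4) = 1/2.
the North fleet's threshold: (50−41)/(50−20) = 3/10.
1/2 > 3/10, so the Bay fleet binds and δ* = 1/2.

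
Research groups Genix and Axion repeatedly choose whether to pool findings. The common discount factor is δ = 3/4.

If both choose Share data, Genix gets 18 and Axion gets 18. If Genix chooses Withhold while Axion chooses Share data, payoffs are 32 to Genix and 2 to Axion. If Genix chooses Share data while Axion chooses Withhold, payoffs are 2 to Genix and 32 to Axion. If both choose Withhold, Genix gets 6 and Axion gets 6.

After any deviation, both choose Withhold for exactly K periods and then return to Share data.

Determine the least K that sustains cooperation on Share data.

2

No profitable deviation requires (18−6)(δ+…+δ^K) ≥ 32−18, i.e. δ+…+δ^K ≥ 7/6 ≈ 1.1667.
With δ = 3/4, the partial sums are K=1: 0.7500, K=2: 1.3125.
K = 2 is the first length at which the sum reaches 1.1667.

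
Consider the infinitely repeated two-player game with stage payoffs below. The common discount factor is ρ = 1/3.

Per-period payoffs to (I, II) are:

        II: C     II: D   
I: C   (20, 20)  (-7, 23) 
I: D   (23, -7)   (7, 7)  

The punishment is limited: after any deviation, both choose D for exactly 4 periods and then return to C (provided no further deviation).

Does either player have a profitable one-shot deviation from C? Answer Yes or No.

Comparing payoff streams over the 5 periods until play realigns: cooperate → 20(1+ρ+…+ρ^4); deviate → 23 + 7(ρ+…+ρ^4).
Cooperation is sustained iff (20−7)(ρ+…+ρ^4) ≥ 23−20.
ρ+…+ρ^4 = 1/3·(1−(1/3)^4)/(1−1/3) = 0.4938, and (23−20)/(20−7) = 0.2308.
0.4938 ≥ 0.2308, so cooperation is sustainable.

No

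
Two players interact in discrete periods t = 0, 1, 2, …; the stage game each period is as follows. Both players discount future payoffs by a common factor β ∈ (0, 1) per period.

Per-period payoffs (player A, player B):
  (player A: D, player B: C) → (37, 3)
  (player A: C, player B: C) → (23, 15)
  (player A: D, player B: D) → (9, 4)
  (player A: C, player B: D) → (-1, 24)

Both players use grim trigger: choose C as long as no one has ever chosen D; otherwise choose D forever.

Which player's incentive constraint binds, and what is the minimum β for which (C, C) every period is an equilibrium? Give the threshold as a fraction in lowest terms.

player A: cooperation gives 23 each period; deviation gives 37 once then 9 forever.
  23/(1−β) ≥ 37 + 9β/(1−β) ⇒ β ≥ 14/28 = 1/2.
player B: cooperation gives 15 each period; deviation gives 24 once then 4 forever.
  β ≥ 9/20.
Both must hold, so the binding constraint is player A's: β ≥ 1/2.

player A; β ≥ 1/2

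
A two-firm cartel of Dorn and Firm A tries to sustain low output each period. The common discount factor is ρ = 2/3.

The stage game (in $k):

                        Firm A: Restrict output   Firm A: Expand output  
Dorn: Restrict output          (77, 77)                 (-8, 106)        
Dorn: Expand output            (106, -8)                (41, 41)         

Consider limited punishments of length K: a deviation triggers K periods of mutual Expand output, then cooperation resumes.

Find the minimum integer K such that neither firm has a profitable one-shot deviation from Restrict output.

2

Need Σ_{k=1}^{K} ρ^k ≥ (106−77)/(77−41) = 0.8056 at ρ = 2/3.
At K = 1 the sum is 0.6667 < 0.8056; at K = 2 it is 1.1111 ≥ 0.8056.
So the minimum punishment length is K = 2.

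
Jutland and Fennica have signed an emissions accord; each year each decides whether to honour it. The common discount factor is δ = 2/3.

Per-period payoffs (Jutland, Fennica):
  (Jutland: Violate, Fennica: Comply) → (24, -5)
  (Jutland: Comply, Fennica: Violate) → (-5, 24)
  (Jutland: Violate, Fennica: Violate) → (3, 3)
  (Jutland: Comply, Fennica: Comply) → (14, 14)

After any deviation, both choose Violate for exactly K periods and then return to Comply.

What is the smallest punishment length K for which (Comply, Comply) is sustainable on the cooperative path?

2

IC: δ(1−δ^K)/(1−δ) ≥ (24−14)/(14−3) = 10/11.
With δ = 2/3: need 1 − δ^K ≥ 10/11·(1−2/3)/(2/3), i.e. δ^K ≤ 0.5455.
Since (2/3)^1 = 0.6667 and (2/3)^2 = 0.4444, the smallest such K is 2.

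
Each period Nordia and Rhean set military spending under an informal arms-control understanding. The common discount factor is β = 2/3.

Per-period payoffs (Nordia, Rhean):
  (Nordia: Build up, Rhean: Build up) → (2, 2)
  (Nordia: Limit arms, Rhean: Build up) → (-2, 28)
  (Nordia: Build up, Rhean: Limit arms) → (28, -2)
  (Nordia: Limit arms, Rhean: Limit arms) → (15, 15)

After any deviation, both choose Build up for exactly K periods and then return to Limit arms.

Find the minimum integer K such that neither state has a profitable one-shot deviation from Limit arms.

Need Σ_{k=1}^{K} β^k ≥ (28−15)/(15−2) = 1.0000 at β = 2/3.
At K = 1 the sum is 0.6667 < 1.0000; at K = 2 it is 1.1111 ≥ 1.0000.
So the minimum punishment length is K = 2.

2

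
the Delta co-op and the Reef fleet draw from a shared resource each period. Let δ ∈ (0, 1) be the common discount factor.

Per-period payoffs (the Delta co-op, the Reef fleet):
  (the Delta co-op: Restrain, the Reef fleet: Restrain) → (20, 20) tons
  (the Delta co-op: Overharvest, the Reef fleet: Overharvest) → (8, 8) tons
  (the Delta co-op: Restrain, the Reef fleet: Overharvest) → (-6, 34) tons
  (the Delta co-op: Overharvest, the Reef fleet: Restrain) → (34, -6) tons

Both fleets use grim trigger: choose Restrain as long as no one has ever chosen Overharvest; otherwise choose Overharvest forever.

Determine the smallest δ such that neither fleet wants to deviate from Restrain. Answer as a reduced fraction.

7/13

Under grim trigger the critical discount factor is (T−C)/(T−P) with T = 34, C = 20, P = 8.
δ* = (34−20)/(34−8) = 14/26 = 7/13.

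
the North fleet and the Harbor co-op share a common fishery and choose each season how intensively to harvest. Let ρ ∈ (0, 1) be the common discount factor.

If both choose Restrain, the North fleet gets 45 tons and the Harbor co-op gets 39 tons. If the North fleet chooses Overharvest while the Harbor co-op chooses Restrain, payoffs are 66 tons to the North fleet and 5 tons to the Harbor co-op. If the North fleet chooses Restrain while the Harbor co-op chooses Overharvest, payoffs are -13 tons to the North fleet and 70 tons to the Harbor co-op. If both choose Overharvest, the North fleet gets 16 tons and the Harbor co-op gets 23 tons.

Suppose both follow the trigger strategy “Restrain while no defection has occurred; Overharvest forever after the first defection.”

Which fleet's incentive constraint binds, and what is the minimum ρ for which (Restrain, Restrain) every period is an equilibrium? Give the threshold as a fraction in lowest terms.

For the North fleet: deviation gain 66−45 = 21, per-period punishment loss 45−16 = 29. IC gives ρ ≥ 21/50.
For the Harbor co-op: gain 31, loss 16 per period, so ρ ≥ 31/47.
The tighter constraint is the Harbor co-op's, so cooperation needs ρ ≥ 31/47.

the Harbor co-op; ρ ≥ 31/47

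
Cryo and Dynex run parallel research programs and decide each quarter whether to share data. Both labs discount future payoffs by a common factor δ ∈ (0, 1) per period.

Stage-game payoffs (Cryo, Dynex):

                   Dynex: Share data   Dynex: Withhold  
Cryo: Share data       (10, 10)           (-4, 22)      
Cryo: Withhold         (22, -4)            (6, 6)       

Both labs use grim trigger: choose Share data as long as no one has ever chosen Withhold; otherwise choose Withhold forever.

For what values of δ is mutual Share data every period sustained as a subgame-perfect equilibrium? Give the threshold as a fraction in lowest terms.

Cooperation forever yields 10 each period: 10/(1−δ).
Deviating yields 22 once, then 6 forever: 22 + 6δ/(1−δ).
No profitable deviation requires 10/(1−δ) ≥ 22 + 6δ/(1−δ).
Multiplying by (1−δ): 10 ≥ 22(1−δ) + 6δ = 22 − 16δ.
So 16δ ≥ 12, i.e. δ ≥ 12/16 = 3/4.

3/4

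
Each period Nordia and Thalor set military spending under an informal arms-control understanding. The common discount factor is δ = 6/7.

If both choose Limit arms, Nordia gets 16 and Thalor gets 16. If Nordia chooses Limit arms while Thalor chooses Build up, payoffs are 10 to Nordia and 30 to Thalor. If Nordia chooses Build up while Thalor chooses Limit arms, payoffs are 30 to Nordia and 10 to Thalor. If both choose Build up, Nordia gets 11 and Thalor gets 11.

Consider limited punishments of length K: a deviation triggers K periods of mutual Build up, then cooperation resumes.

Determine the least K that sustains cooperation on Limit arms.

No profitable deviation requires (16−11)(δ+…+δ^K) ≥ 30−16, i.e. δ+…+δ^K ≥ 14/5 ≈ 2.8000.
With δ = 6/7, the partial sums are K=1: 0.8571, K=2: 1.5918, K=3: 2.2216, K=4: 2.7613, K=5: 3.2240.
K = 5 is the first length at which the sum reaches 2.8000.

5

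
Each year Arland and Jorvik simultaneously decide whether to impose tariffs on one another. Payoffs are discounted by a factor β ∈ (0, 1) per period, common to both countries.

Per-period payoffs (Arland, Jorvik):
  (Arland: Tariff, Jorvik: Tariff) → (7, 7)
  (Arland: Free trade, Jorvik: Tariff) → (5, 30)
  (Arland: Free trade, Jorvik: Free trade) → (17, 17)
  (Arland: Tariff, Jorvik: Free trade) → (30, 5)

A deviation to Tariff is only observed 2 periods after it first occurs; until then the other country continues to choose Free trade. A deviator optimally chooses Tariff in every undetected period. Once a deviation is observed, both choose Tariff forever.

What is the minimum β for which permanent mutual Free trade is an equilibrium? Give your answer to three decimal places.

Deviating for the 2 undetected periods gains 30−17 = 13 per period over cooperation, then loses 17−7 = 10 per period forever once punishment starts.
Gain: 13(1 + β + … + β^1); loss: 10·β^2/(1−β).
No profitable deviation ⇔ 13(1−β^2) ≤ 10·β^2, i.e. β^2 ≥ 13/(13+10) = 13/23.
Hence β ≥ (13/23)^(1/2) ≈ 0.752.

0.752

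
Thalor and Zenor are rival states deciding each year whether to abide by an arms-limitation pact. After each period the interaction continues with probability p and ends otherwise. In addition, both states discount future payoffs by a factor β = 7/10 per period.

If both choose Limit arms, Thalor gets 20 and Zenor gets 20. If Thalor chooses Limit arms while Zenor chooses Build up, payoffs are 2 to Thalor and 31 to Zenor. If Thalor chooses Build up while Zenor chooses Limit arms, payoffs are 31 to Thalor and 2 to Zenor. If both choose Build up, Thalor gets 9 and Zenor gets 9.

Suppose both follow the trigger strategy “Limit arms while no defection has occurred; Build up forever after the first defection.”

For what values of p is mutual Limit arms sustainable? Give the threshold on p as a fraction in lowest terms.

With continuation probability p and discount β, the effective per-period discount factor is βp.
Grim-trigger IC: βp ≥ (31−20)/(31−9) = 1/2.
So p ≥ (1/2)/(7/10) = 5/7.

5/7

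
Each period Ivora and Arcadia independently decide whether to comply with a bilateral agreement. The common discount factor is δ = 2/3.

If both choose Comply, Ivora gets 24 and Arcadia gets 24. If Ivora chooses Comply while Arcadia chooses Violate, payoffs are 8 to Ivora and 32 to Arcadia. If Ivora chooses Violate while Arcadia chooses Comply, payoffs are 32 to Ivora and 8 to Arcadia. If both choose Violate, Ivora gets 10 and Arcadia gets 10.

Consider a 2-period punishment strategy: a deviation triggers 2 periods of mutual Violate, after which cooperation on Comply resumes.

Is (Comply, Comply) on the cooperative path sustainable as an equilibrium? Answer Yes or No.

A one-shot deviation gives 32 now, then 10 for 2 periods, then back to 24.
Gain from deviating: (32−24) today; loss: (24−10) in each of the next 2 periods.
No-deviation condition: (24−10)(δ+…+δ^2) ≥ 32−24, i.e. δ+…+δ^2 ≥ 4/7.
At δ = 2/3: δ+…+δ^2 = 1.1111 ≥ 0.5714.
So cooperation is sustainable.

Yes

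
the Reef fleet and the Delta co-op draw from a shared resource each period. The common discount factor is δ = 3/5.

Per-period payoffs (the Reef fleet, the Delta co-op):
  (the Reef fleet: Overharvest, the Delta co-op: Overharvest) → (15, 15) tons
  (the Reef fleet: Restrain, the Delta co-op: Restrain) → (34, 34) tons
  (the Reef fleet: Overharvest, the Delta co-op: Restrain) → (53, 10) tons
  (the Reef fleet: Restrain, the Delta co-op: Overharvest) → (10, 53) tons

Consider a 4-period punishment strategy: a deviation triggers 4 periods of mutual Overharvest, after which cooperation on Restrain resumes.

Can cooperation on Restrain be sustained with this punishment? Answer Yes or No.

Yes

IC: δ+…+δ^4 ≥ (53−34)/(34−15) = 1.
At δ = 3/5: partial sum = 1.3056 ≥ 1.0000. Cooperation sustainable.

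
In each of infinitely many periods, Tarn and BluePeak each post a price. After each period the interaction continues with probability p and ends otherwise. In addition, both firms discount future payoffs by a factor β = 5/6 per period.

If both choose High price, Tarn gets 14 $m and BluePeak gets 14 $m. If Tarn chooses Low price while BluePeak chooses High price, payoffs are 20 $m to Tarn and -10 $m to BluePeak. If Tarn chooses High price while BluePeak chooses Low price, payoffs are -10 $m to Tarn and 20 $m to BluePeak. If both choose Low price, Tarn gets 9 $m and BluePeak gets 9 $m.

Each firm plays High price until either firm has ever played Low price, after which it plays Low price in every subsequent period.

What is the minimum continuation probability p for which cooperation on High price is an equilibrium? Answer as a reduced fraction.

36/55

With continuation probability p and discount β, the effective per-period discount factor is βp.
Grim-trigger IC: βp ≥ (20−14)/(20−9) = 6/11.
So p ≥ (6/11)/(5/6) = 36/55.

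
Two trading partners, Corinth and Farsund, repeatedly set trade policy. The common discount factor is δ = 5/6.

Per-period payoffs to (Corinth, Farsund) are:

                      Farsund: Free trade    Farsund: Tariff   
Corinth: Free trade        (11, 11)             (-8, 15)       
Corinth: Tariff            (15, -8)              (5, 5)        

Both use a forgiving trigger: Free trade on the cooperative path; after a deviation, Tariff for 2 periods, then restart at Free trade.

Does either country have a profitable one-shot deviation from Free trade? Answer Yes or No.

No

A one-shot deviation gives 15 now, then 5 for 2 periods, then back to 11.
Gain from deviating: (15−11) today; loss: (11−5) in each of the next 2 periods.
No-deviation condition: (11−5)(δ+…+δ^2) ≥ 15−11, i.e. δ+…+δ^2 ≥ 2/3.
At δ = 5/6: δ+…+δ^2 = 1.5278 ≥ 0.6667.
So cooperation is sustainable.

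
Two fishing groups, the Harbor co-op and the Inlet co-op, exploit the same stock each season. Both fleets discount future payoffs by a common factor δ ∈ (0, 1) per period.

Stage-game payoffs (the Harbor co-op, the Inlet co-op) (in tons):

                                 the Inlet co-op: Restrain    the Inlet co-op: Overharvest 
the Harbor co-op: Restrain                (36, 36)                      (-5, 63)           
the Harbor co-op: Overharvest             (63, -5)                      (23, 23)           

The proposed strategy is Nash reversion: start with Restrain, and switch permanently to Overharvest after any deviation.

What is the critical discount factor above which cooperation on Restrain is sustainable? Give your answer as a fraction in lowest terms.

27/40

Cooperation forever yields 36 each period: 36/(1−δ).
Deviating yields 63 once, then 23 forever: 63 + 23δ/(1−δ).
No profitable deviation requires 36/(1−δ) ≥ 63 + 23δ/(1−δ).
Multiplying by (1−δ): 36 ≥ 63(1−δ) + 23δ = 63 − 40δ.
So 40δ ≥ 27, i.e. δ ≥ 27/40.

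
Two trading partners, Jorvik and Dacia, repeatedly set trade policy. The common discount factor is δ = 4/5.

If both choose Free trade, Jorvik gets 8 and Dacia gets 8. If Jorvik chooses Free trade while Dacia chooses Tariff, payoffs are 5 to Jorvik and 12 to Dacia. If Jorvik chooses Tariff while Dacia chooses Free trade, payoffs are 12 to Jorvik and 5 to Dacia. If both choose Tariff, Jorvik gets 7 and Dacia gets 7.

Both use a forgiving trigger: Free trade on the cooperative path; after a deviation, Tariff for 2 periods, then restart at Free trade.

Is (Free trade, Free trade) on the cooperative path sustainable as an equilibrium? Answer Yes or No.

No

IC: δ+…+δ^2 ≥ (12−8)/(8−7) = 4.
At δ = 4/5: partial sum = 1.4400 < 4.0000. Cooperation not sustainable.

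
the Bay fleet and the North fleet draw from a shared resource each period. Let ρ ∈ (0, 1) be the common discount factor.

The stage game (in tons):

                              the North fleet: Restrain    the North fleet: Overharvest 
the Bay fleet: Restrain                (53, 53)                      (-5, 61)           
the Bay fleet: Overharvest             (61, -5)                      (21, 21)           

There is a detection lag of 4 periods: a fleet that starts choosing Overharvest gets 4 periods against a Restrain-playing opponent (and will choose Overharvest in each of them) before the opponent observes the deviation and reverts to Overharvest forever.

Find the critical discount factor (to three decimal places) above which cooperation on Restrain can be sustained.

0.669

Deviating for the 4 undetected periods gains 61−53 = 8 per period over cooperation, then loses 53−21 = 32 per period forever once punishment starts.
Gain: 8(1 + ρ + … + ρ^3); loss: 32·ρ^4/(1−ρ).
No profitable deviation ⇔ 8(1−ρ^4) ≤ 32·ρ^4, i.e. ρ^4 ≥ 8/(8+32) = 1/5.
Hence ρ ≥ (1/5)^(1/4) ≈ 0.669.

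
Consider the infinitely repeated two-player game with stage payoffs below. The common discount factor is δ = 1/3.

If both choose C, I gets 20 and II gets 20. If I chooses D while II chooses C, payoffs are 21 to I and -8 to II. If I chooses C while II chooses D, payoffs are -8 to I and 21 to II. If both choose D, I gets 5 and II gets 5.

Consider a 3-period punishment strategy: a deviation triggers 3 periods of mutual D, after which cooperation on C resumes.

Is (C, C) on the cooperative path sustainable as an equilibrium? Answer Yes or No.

Comparing payoff streams over the 4 periods until play realigns: cooperate → 20(1+δ+…+δ^3); deviate → 21 + 5(δ+…+δ^3).
Cooperation is sustained iff (20−5)(δ+…+δ^3) ≥ 21−20.
δ+…+δ^3 = 1/3·(1−(1/3)^3)/(1−1/3) = 0.4815, and (21−20)/(20−5) = 0.0667.
0.4815 ≥ 0.0667, so cooperation is sustainable.

Yes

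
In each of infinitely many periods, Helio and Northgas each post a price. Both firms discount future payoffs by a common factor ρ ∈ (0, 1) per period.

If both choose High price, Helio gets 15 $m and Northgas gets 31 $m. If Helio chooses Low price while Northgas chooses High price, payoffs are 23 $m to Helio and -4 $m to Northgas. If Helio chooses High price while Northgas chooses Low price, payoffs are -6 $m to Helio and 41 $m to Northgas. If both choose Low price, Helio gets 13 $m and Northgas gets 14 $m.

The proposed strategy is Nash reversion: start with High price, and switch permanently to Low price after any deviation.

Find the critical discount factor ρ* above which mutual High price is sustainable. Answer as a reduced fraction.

Helio: cooperation gives 15 each period; deviation gives 23 once then 13 forever.
  15/(1−ρ) ≥ 23 + 13ρ/(1−ρ) ⇒ ρ ≥ 8/10 = 4/5.
Northgas: cooperation gives 31 each period; deviation gives 41 once then 14 forever.
  ρ ≥ 10/27.
Both must hold, so the binding constraint is Helio's: ρ ≥ 4/5.

4/5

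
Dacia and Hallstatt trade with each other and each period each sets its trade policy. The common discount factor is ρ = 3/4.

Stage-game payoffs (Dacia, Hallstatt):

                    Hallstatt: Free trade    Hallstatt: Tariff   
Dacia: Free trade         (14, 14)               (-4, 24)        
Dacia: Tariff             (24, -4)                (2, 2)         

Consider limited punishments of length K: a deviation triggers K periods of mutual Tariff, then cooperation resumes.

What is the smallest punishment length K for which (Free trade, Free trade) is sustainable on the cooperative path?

Need Σ_{k=1}^{K} ρ^k ≥ (24−14)/(14−2) = 0.8333 at ρ = 3/4.
At K = 1 the sum is 0.7500 < 0.8333; at K = 2 it is 1.3125 ≥ 0.8333.
So the minimum punishment length is K = 2.

2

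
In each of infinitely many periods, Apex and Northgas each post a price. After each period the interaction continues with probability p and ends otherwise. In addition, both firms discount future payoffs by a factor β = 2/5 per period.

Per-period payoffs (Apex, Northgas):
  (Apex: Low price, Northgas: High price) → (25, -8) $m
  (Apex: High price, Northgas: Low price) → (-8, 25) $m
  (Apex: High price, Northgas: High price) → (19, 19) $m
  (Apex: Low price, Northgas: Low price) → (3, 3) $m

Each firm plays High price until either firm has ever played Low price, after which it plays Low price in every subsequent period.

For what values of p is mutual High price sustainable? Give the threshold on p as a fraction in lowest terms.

15/22

Expected continuation weight on next period's payoff is β·p = 2/5·p, which plays the role of the discount factor.
Cooperation requires 2/5·p ≥ (25−19)/(25−3) = 3/11, hence p ≥ 15/22.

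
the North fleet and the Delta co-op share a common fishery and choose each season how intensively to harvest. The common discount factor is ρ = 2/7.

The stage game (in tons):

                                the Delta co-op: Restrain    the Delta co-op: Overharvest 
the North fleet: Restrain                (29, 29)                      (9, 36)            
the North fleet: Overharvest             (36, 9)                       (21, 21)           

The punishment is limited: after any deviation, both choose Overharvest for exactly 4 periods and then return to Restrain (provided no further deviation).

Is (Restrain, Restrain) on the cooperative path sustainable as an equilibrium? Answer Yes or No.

No

IC: ρ+…+ρ^4 ≥ (36−29)/(29−21) = 7/8.
At ρ = 2/7: partial sum = 0.3973 < 0.8750. Cooperation not sustainable.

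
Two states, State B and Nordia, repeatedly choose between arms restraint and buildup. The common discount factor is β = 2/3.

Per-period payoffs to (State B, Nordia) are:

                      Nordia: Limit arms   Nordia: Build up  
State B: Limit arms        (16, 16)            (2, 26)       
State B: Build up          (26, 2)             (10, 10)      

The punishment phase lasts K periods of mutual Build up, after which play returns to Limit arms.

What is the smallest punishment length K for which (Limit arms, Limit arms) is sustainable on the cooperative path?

5

Need Σ_{k=1}^{K} β^k ≥ (26−16)/(16−10) = 1.6667 at β = 2/3.
At K = 4 the sum is 1.6049 < 1.6667; at K = 5 it is 1.7366 ≥ 1.6667.
So the minimum punishment length is K = 5.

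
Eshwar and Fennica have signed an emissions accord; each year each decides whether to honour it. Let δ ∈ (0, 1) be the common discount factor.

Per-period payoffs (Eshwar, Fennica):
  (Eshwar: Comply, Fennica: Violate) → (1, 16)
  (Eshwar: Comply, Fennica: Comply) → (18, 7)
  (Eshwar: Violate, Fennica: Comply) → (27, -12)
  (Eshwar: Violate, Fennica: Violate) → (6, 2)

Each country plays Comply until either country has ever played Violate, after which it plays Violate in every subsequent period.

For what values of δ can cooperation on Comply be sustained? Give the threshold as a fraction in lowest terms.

Eshwar's threshold: (27−18)/(27−6) = 3/7.
Fennica's threshold: (16−7)/(16−2) = 9/14.
3/7 < 9/14, so Fennica binds and δ* = 9/14.

9/14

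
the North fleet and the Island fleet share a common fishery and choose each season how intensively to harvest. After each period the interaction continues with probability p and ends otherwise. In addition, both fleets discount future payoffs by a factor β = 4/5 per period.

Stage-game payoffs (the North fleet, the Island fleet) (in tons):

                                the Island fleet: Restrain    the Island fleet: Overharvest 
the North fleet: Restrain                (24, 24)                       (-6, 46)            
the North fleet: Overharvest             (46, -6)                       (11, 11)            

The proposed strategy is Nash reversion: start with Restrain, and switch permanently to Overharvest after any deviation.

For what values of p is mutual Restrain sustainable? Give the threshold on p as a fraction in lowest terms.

11/14

Expected continuation weight on next period's payoff is β·p = 4/5·p, which plays the role of the discount factor.
Cooperation requires 4/5·p ≥ (46−24)/(46−11) = 22/35, hence p ≥ 11/14.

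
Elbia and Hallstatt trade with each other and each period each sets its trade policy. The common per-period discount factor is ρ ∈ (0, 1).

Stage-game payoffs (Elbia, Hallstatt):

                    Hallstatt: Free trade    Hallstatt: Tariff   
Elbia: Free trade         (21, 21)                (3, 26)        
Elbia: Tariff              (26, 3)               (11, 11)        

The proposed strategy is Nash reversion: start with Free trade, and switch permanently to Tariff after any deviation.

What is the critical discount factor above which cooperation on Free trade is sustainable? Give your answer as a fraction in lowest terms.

1/3

Cooperation forever yields 21 each period: 21/(1−ρ).
Deviating yields 26 once, then 11 forever: 26 + 11ρ/(1−ρ).
No profitable deviation requires 21/(1−ρ) ≥ 26 + 11ρ/(1−ρ).
Multiplying by (1−ρ): 21 ≥ 26(1−ρ) + 11ρ = 26 − 15ρ.
So 15ρ ≥ 5, i.e. ρ ≥ 5/15 = 1/3.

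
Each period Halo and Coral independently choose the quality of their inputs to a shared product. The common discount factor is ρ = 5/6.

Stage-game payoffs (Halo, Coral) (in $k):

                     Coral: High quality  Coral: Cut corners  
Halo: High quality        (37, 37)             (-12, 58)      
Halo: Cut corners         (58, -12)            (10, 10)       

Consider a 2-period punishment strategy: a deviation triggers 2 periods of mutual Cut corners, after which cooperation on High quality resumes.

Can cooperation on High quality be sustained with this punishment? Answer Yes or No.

Comparing payoff streams over the 3 periods until play realigns: cooperate → 37(1+ρ+…+ρ^2); deviate → 58 + 10(ρ+…+ρ^2).
Cooperation is sustained iff (37−10)(ρ+…+ρ^2) ≥ 58−37.
ρ+…+ρ^2 = 5/6·(1−(5/6)^2)/(1−5/6) = 1.5278, and (58−37)/(37−10) = 0.7778.
1.5278 ≥ 0.7778, so cooperation is sustainable.

Yes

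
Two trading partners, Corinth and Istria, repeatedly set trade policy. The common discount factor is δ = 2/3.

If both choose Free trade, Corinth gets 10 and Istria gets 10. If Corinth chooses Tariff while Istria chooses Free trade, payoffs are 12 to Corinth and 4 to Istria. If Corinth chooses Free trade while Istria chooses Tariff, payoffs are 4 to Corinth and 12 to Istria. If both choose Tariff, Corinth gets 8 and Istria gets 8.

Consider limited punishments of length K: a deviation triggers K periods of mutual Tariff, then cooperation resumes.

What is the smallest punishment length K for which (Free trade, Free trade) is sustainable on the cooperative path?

Need Σ_{k=1}^{K} δ^k ≥ (12−10)/(10−8) = 1.0000 at δ = 2/3.
At K = 1 the sum is 0.6667 < 1.0000; at K = 2 it is 1.1111 ≥ 1.0000.
So the minimum punishment length is K = 2.

2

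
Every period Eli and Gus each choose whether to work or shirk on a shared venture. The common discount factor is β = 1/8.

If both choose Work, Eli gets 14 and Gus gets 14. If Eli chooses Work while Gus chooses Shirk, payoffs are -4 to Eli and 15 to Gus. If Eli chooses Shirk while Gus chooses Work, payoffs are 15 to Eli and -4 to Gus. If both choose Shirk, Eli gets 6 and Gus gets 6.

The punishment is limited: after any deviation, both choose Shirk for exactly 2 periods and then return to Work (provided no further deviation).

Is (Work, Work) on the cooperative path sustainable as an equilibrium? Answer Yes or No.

Yes

IC: β+…+β^2 ≥ (15−14)/(14−6) = 1/8.
At β = 1/8: partial sum = 0.1406 ≥ 0.1250. Cooperation sustainable.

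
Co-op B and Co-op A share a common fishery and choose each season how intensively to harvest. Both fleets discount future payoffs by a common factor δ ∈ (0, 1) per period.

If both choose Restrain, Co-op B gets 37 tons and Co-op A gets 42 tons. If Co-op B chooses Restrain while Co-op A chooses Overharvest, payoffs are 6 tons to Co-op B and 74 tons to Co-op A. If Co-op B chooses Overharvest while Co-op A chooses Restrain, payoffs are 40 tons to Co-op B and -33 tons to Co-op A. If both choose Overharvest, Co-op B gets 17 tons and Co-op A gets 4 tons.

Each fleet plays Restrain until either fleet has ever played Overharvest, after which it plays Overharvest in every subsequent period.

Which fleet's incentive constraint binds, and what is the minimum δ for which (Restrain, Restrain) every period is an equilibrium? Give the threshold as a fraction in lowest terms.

Co-op B: cooperation gives 37 each period; deviation gives 40 once then 17 forever.
  37/(1−δ) ≥ 40 + 17δ/(1−δ) ⇒ δ ≥ 3/23.
Co-op A: cooperation gives 42 each period; deviation gives 74 once then 4 forever.
  δ ≥ 32/70 = 16/35.
Both must hold, so the binding constraint is Co-op A's: δ ≥ 16/35.

Co-op A; δ ≥ 16/35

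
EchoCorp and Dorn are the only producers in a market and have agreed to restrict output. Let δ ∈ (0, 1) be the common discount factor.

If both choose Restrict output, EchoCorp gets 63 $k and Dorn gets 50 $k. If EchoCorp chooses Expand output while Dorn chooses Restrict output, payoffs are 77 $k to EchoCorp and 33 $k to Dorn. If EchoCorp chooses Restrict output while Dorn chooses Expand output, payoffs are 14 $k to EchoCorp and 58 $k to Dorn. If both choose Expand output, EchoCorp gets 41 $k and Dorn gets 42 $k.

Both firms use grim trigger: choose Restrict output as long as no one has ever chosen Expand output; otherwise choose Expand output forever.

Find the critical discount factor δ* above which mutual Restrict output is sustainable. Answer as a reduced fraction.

For EchoCorp: deviation gain 77−63 = 14, per-period punishment loss 63−41 = 22. IC gives δ ≥ 14/36 = 7/18.
For Dorn: gain 8, loss 8 per period, so δ ≥ 8/16 = 1/2.
The tighter constraint is Dorn's, so cooperation needs δ ≥ 1/2.

1/2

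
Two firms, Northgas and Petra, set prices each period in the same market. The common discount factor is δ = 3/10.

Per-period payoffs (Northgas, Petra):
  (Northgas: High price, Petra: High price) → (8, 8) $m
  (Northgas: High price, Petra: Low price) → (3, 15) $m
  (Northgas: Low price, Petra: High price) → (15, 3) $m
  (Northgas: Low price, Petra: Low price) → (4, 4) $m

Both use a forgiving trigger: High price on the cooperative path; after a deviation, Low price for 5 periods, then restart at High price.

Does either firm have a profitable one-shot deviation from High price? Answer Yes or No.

Yes

Comparing payoff streams over the 6 periods until play realigns: cooperate → 8(1+δ+…+δ^5); deviate → 15 + 4(δ+…+δ^5).
Cooperation is sustained iff (8−4)(δ+…+δ^5) ≥ 15−8.
δ+…+δ^5 = 3/10·(1−(3/10)^5)/(1−3/10) = 0.4275, and (15−8)/(8−4) = 1.7500.
0.4275 < 1.7500, so cooperation is not sustainable.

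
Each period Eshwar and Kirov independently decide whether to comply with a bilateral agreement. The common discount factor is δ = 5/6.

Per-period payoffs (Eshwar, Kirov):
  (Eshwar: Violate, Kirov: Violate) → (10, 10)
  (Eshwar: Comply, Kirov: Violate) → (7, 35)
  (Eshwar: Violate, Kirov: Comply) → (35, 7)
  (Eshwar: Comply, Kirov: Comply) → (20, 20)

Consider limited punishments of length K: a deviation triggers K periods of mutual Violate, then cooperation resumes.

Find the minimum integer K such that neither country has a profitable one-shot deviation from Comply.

No profitable deviation requires (20−10)(δ+…+δ^K) ≥ 35−20, i.e. δ+…+δ^K ≥ 3/2 ≈ 1.5000.
With δ = 5/6, the partial sums are K=1: 0.8333, K=2: 1.5278.
K = 2 is the first length at which the sum reaches 1.5000.

2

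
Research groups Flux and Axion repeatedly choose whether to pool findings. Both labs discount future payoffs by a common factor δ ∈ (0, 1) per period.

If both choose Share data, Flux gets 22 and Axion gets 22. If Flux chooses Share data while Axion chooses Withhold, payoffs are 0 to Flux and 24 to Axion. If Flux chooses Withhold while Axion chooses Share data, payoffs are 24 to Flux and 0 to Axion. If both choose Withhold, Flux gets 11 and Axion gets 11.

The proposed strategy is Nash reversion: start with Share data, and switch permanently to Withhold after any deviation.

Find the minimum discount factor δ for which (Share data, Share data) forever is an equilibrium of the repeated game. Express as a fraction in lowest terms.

Cooperation forever yields 22 each period: 22/(1−δ).
Deviating yields 24 once, then 11 forever: 24 + 11δ/(1−δ).
No profitable deviation requires 22/(1−δ) ≥ 24 + 11δ/(1−δ).
Multiplying by (1−δ): 22 ≥ 24(1−δ) + 11δ = 24 − 13δ.
So 13δ ≥ 2, i.e. δ ≥ 2/13.

2/13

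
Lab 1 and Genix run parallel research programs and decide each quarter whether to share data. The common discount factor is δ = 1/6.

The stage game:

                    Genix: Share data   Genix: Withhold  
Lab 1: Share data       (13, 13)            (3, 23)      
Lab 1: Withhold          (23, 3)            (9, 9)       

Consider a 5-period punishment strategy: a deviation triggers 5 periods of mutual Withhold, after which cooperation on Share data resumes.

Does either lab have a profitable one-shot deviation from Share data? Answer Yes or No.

Yes

A one-shot deviation gives 23 now, then 9 for 5 periods, then back to 13.
Gain from deviating: (23−13) today; loss: (13−9) in each of the next 5 periods.
No-deviation condition: (13−9)(δ+…+δ^5) ≥ 23−13, i.e. δ+…+δ^5 ≥ 5/2.
At δ = 1/6: δ+…+δ^5 = 0.2000 < 2.5000.
So cooperation is not sustainable.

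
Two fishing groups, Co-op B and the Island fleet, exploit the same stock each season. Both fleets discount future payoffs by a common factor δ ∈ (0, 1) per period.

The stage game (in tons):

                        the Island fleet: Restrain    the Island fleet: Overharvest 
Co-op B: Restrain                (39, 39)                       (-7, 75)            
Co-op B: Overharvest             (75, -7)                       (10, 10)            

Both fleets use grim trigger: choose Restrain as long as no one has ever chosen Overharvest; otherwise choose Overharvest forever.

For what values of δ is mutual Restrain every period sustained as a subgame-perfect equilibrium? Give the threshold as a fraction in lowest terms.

36/65

One-period gain from deviating is 75 − 39 = 36. The loss is 39 − 10 = 29 in every subsequent period, with present value 29·δ/(1−δ).
Deviation is unprofitable when 29·δ/(1−δ) ≥ 36, i.e. δ/(1−δ) ≥ 36/29.
Equivalently δ ≥ 36/(36+29) = 36/65.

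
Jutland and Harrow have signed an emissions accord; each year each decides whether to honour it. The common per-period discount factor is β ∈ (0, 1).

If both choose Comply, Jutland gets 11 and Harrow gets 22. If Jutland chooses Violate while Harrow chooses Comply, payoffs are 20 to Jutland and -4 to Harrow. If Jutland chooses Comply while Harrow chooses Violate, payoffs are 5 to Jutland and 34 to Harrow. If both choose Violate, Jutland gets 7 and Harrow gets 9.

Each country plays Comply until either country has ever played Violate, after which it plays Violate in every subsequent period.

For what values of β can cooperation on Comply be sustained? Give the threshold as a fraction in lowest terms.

9/13

For Jutland: deviation gain 20−11 = 9, per-period punishment loss 11−7 = 4. IC gives β ≥ 9/13.
For Harrow: gain 12, loss 13 per period, so β ≥ 12/25.
The tighter constraint is Jutland's, so cooperation needs β ≥ 9/13.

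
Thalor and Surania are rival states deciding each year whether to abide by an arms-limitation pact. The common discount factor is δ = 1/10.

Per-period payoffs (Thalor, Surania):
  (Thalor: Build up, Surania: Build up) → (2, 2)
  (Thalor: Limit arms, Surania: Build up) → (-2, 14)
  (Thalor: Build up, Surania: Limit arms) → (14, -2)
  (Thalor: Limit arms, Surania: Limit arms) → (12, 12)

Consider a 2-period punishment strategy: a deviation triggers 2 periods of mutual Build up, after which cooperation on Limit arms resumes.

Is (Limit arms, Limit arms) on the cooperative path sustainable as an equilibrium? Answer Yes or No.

IC: δ+…+δ^2 ≥ (14−12)/(12−2) = 1/5.
At δ = 1/10: partial sum = 0.1100 < 0.2000. Cooperation not sustainable.

No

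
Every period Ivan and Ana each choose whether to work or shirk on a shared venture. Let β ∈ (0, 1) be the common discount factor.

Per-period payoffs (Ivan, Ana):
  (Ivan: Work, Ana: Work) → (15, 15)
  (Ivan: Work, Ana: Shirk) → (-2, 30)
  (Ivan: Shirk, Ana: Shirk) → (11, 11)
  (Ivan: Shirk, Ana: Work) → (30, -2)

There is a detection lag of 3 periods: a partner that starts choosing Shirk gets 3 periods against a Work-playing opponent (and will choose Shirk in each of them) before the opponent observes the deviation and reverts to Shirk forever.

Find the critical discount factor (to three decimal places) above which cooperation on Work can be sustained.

The best deviation is to choose Shirk for all 3 undetected periods, earning 30 each, then 11 forever once detected.
Deviation value: 30(1−β^3)/(1−β) + 11β^3/(1−β); cooperation value: 15/(1−β).
IC: 15 ≥ 30(1−β^3) + 11β^3 = 30 − 19β^3.
So β^3 ≥ 15/19, giving β ≥ (15/19)^(1/3) ≈ 0.924.

0.924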